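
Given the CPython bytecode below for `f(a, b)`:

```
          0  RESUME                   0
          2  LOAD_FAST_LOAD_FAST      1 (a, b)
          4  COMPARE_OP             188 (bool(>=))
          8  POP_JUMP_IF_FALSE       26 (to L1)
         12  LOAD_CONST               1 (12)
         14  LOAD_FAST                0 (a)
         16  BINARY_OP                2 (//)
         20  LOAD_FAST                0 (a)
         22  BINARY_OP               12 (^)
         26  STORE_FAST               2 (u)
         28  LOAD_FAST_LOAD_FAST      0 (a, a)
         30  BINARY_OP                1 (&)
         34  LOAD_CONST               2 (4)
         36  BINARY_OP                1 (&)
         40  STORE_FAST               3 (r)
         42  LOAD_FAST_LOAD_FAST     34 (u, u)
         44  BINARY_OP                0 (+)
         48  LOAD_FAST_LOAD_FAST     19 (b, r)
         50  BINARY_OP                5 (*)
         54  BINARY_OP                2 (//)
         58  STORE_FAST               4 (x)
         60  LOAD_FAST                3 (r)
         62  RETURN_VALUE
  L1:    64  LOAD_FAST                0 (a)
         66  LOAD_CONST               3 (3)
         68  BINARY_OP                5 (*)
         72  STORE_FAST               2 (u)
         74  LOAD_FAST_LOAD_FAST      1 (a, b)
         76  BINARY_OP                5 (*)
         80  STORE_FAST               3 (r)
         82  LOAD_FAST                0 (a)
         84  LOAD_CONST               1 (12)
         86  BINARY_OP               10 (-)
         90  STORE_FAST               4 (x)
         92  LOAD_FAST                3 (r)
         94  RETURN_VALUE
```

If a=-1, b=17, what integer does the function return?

-17

LOAD_FAST_LOAD_FAST a,b → push -1,17. Stack: [-1, 17]
COMPARE_OP bool(>=) → -1 vs 17 = False. Stack: [False]
POP_JUMP_IF_FALSE → pop False; jump. Stack: []
LOAD_FAST a → push -1. Stack: [-1]
LOAD_CONST → push 3. Stack: [-1, 3]
BINARY_OP * → -1 * 3 = -3. Stack: [-3]
STORE_FAST u → u=-3. Stack: []
LOAD_FAST_LOAD_FAST a,b → push -1,17. Stack: [-1, 17]
BINARY_OP * → -1 * 17 = -17. Stack: [-17]
STORE_FAST r → r=-17. Stack: []
LOAD_FAST a → push -1. Stack: [-1]
LOAD_CONST → push 12. Stack: [-1, 12]
BINARY_OP - → -1 - 12 = -13. Stack: [-13]
STORE_FAST x → x=-13. Stack: []
LOAD_FAST r → push -17. Stack: [-17]
RETURN_VALUE → return -17.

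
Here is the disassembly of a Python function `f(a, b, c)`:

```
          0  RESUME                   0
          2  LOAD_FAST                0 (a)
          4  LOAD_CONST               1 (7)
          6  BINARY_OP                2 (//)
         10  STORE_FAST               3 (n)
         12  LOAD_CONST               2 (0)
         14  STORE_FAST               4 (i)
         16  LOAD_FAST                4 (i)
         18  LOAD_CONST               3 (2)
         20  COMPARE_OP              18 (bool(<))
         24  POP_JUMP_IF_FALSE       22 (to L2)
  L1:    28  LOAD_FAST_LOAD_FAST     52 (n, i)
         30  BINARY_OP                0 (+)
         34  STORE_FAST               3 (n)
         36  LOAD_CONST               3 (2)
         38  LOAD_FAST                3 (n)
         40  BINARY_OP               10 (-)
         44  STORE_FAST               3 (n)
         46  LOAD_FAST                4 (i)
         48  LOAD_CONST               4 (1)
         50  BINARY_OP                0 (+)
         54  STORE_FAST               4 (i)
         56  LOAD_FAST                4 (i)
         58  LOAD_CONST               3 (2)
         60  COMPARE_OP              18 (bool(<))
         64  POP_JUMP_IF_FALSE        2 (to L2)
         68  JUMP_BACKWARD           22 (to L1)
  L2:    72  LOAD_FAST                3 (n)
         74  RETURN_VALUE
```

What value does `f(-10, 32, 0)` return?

LOAD_FAST a → push -10. Stack: [-10]
LOAD_CONST → push 7. Stack: [-10, 7]
BINARY_OP // → -10 // 7 = -2. Stack: [-2]
STORE_FAST n → n=-2. Stack: []
LOAD_CONST → push 0. Stack: [0]
STORE_FAST i → i=0. Stack: []
LOAD_FAST i → push 0. Stack: [0]
LOAD_CONST → push 2. Stack: [0, 2]
COMPARE_OP bool(<) → 0 vs 2 = True. Stack: [True]
POP_JUMP_IF_FALSE → pop True; no jump. Stack: []
LOAD_FAST_LOAD_FAST n,i → push -2,0. Stack: [-2, 0]
BINARY_OP + → -2 + 0 = -2. Stack: [-2]
STORE_FAST n → n=-2. Stack: []
LOAD_CONST → push 2. Stack: [2]
LOAD_FAST n → push -2. Stack: [2, -2]
BINARY_OP - → 2 - -2 = 4. Stack: [4]
STORE_FAST n → n=4. Stack: []
LOAD_FAST i → push 0. Stack: [0]
LOAD_CONST → push 1. Stack: [0, 1]
BINARY_OP + → 0 + 1 = 1. Stack: [1]
STORE_FAST i → i=1. Stack: []
LOAD_FAST i → push 1. Stack: [1]
LOAD_CONST → push 2. Stack: [1, 2]
COMPARE_OP bool(<) → 1 vs 2 = True. Stack: [True]
POP_JUMP_IF_FALSE → pop True; no jump. Stack: []
LOAD_FAST_LOAD_FAST n,i → push 4,1. Stack: [4, 1]
BINARY_OP + → 4 + 1 = 5. Stack: [5]
STORE_FAST n → n=5. Stack: []
LOAD_CONST → push 2. Stack: [2]
LOAD_FAST n → push 5. Stack: [2, 5]
BINARY_OP - → 2 - 5 = -3. Stack: [-3]
STORE_FAST n → n=-3. Stack: []
LOAD_FAST i → push 1. Stack: [1]
LOAD_CONST → push 1. Stack: [1, 1]
BINARY_OP + → 1 + 1 = 2. Stack: [2]
STORE_FAST i → i=2. Stack: []
LOAD_FAST i → push 2. Stack: [2]
LOAD_CONST → push 2. Stack: [2, 2]
COMPARE_OP bool(<) → 2 vs 2 = False. Stack: [False]
POP_JUMP_IF_FALSE → pop False; jump. Stack: []
LOAD_FAST n → push -3. Stack: [-3]
RETURN_VALUE → return -3.

-3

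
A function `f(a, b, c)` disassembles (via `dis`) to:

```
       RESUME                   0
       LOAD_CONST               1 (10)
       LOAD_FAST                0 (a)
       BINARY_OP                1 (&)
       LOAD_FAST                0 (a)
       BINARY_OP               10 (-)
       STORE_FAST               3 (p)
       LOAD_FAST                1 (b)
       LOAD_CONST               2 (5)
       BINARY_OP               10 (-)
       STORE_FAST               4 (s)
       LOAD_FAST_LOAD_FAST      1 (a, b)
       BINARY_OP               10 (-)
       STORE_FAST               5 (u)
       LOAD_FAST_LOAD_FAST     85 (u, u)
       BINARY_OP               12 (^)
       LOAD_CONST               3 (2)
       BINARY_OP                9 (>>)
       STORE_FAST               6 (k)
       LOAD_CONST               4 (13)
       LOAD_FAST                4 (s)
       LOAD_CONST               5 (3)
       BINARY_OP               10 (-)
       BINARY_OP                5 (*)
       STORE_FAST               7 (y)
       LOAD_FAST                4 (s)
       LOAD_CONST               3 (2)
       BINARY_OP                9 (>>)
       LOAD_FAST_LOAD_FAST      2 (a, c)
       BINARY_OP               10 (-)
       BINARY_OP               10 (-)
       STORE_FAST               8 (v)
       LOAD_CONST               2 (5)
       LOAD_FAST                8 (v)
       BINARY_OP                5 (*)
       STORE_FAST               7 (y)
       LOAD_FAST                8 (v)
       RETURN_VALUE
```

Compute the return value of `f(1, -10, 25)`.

20

LOAD_CONST → push 10. Stack: [10]
LOAD_FAST a → push 1. Stack: [10, 1]
BINARY_OP & → 10 & 1 = 0. Stack: [0]
LOAD_FAST a → push 1. Stack: [0, 1]
BINARY_OP - → 0 - 1 = -1. Stack: [-1]
STORE_FAST p → p=-1. Stack: []
LOAD_FAST b → push -10. Stack: [-10]
LOAD_CONST → push 5. Stack: [-10, 5]
BINARY_OP - → -10 - 5 = -15. Stack: [-15]
STORE_FAST s → s=-15. Stack: []
LOAD_FAST_LOAD_FAST a,b → push 1,-10. Stack: [1, -10]
BINARY_OP - → 1 - -10 = 11. Stack: [11]
STORE_FAST u → u=11. Stack: []
LOAD_FAST_LOAD_FAST u,u → push 11,11. Stack: [11, 11]
BINARY_OP ^ → 11 ^ 11 = 0. Stack: [0]
LOAD_CONST → push 2. Stack: [0, 2]
BINARY_OP >> → 0 >> 2 = 0. Stack: [0]
STORE_FAST k → k=0. Stack: []
LOAD_CONST → push 13. Stack: [13]
LOAD_FAST s → push -15. Stack: [13, -15]
LOAD_CONST → push 3. Stack: [13, -15, 3]
BINARY_OP - → -15 - 3 = -18. Stack: [13, -18]
BINARY_OP * → 13 * -18 = -234. Stack: [-234]
STORE_FAST y → y=-234. Stack: []
LOAD_FAST s → push -15. Stack: [-15]
LOAD_CONST → push 2. Stack: [-15, 2]
BINARY_OP >> → -15 >> 2 = -4. Stack: [-4]
LOAD_FAST_LOAD_FAST a,c → push 1,25. Stack: [-4, 1, 25]
BINARY_OP - → 1 - 25 = -24. Stack: [-4, -24]
BINARY_OP - → -4 - -24 = 20. Stack: [20]
STORE_FAST v → v=20. Stack: []
LOAD_CONST → push 5. Stack: [5]
LOAD_FAST v → push 20. Stack: [5, 20]
BINARY_OP * → 5 * 20 = 100. Stack: [100]
STORE_FAST y → y=100. Stack: []
LOAD_FAST v → push 20. Stack: [20]
RETURN_VALUE → return 20.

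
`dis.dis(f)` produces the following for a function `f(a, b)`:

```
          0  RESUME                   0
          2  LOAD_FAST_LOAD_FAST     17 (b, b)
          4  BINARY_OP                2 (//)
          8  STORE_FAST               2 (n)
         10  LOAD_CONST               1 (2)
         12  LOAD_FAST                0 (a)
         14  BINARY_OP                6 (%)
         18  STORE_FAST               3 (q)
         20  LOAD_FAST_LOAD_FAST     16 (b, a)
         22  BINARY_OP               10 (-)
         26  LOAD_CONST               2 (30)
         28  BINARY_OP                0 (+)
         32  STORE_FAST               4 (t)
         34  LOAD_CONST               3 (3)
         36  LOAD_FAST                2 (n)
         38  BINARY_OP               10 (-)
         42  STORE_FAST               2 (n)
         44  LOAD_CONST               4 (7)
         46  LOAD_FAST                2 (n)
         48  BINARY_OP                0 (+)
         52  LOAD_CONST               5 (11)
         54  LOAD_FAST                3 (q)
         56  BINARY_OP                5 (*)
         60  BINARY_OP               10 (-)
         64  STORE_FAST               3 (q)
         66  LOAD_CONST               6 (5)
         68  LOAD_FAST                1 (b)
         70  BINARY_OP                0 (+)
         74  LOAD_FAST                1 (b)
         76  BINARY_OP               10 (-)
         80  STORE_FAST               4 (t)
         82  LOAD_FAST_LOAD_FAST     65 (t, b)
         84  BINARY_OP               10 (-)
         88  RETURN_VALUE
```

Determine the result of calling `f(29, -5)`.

LOAD_FAST_LOAD_FAST b,b → push -5,-5. Stack: [-5, -5]
BINARY_OP // → -5 // -5 = 1. Stack: [1]
STORE_FAST n → n=1. Stack: []
LOAD_CONST → push 2. Stack: [2]
LOAD_FAST a → push 29. Stack: [2, 29]
BINARY_OP % → 2 % 29 = 2. Stack: [2]
STORE_FAST q → q=2. Stack: []
LOAD_FAST_LOAD_FAST b,a → push -5,29. Stack: [-5, 29]
BINARY_OP - → -5 - 29 = -34. Stack: [-34]
LOAD_CONST → push 30. Stack: [-34, 30]
BINARY_OP + → -34 + 30 = -4. Stack: [-4]
STORE_FAST t → t=-4. Stack: []
LOAD_CONST → push 3. Stack: [3]
LOAD_FAST n → push 1. Stack: [3, 1]
BINARY_OP - → 3 - 1 = 2. Stack: [2]
STORE_FAST n → n=2. Stack: []
LOAD_CONST → push 7. Stack: [7]
LOAD_FAST n → push 2. Stack: [7, 2]
BINARY_OP + → 7 + 2 = 9. Stack: [9]
LOAD_CONST → push 11. Stack: [9, 11]
LOAD_FAST q → push 2. Stack: [9, 11, 2]
BINARY_OP * → 11 * 2 = 22. Stack: [9, 22]
BINARY_OP - → 9 - 22 = -13. Stack: [-13]
STORE_FAST q → q=-13. Stack: []
LOAD_CONST → push 5. Stack: [5]
LOAD_FAST b → push -5. Stack: [5, -5]
BINARY_OP + → 5 + -5 = 0. Stack: [0]
LOAD_FAST b → push -5. Stack: [0, -5]
BINARY_OP - → 0 - -5 = 5. Stack: [5]
STORE_FAST t → t=5. Stack: []
LOAD_FAST_LOAD_FAST t,b → push 5,-5. Stack: [5, -5]
BINARY_OP - → 5 - -5 = 10. Stack: [10]
RETURN_VALUE → return 10.

10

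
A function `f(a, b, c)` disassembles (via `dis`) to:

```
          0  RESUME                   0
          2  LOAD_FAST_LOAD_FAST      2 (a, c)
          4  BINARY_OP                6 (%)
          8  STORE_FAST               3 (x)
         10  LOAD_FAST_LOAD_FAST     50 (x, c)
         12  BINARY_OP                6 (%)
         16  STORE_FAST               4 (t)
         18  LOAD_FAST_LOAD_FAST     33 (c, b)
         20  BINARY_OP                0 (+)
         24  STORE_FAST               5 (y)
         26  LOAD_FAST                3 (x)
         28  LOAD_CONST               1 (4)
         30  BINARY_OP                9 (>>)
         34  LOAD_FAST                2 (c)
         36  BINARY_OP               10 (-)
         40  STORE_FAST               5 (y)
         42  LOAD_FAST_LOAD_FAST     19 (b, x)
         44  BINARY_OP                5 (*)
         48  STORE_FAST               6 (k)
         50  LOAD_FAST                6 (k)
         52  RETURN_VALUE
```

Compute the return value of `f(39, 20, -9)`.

LOAD_FAST_LOAD_FAST a,c → push 39,-9. Stack: [39, -9]
BINARY_OP % → 39 % -9 = -6. Stack: [-6]
STORE_FAST x → x=-6. Stack: []
LOAD_FAST_LOAD_FAST x,c → push -6,-9. Stack: [-6, -9]
BINARY_OP % → -6 % -9 = -6. Stack: [-6]
STORE_FAST t → t=-6. Stack: []
LOAD_FAST_LOAD_FAST c,b → push -9,20. Stack: [-9, 20]
BINARY_OP + → -9 + 20 = 11. Stack: [11]
STORE_FAST y → y=11. Stack: []
LOAD_FAST x → push -6. Stack: [-6]
LOAD_CONST → push 4. Stack: [-6, 4]
BINARY_OP >> → -6 >> 4 = -1. Stack: [-1]
LOAD_FAST c → push -9. Stack: [-1, -9]
BINARY_OP - → -1 - -9 = 8. Stack: [8]
STORE_FAST y → y=8. Stack: []
LOAD_FAST_LOAD_FAST b,x → push 20,-6. Stack: [20, -6]
BINARY_OP * → 20 * -6 = -120. Stack: [-120]
STORE_FAST k → k=-120. Stack: []
LOAD_FAST k → push -120. Stack: [-120]
RETURN_VALUE → return -120.

-120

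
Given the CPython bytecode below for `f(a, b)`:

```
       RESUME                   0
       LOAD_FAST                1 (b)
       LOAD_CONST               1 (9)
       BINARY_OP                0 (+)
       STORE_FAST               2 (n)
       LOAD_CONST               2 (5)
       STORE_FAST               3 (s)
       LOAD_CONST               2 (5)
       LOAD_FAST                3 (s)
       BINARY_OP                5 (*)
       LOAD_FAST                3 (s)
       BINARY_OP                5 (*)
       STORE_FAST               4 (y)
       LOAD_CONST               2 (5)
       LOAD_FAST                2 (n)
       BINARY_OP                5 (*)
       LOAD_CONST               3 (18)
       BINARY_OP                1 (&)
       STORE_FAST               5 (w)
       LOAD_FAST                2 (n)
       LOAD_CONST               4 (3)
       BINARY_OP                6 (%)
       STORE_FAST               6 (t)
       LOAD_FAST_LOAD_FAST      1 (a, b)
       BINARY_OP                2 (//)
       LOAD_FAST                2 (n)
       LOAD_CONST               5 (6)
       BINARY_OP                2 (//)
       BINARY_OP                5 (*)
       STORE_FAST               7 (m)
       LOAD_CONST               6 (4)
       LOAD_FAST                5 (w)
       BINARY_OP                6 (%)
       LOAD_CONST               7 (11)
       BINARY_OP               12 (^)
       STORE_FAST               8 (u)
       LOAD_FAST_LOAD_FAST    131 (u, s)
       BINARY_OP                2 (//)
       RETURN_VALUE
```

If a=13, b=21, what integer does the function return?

3

LOAD_FAST b → push 21. Stack: [21]
LOAD_CONST → push 9. Stack: [21, 9]
BINARY_OP + → 21 + 9 = 30. Stack: [30]
STORE_FAST n → n=30. Stack: []
LOAD_CONST → push 5. Stack: [5]
STORE_FAST s → s=5. Stack: []
LOAD_CONST → push 5. Stack: [5]
LOAD_FAST s → push 5. Stack: [5, 5]
BINARY_OP * → 5 * 5 = 25. Stack: [25]
LOAD_FAST s → push 5. Stack: [25, 5]
BINARY_OP * → 25 * 5 = 125. Stack: [125]
STORE_FAST y → y=125. Stack: []
LOAD_CONST → push 5. Stack: [5]
LOAD_FAST n → push 30. Stack: [5, 30]
BINARY_OP * → 5 * 30 = 150. Stack: [150]
LOAD_CONST → push 18. Stack: [150, 18]
BINARY_OP & → 150 & 18 = 18. Stack: [18]
STORE_FAST w → w=18. Stack: []
LOAD_FAST n → push 30. Stack: [30]
LOAD_CONST → push 3. Stack: [30, 3]
BINARY_OP % → 30 % 3 = 0. Stack: [0]
STORE_FAST t → t=0. Stack: []
LOAD_FAST_LOAD_FAST a,b → push 13,21. Stack: [13, 21]
BINARY_OP // → 13 // 21 = 0. Stack: [0]
LOAD_FAST n → push 30. Stack: [0, 30]
LOAD_CONST → push 6. Stack: [0, 30, 6]
BINARY_OP // → 30 // 6 = 5. Stack: [0, 5]
BINARY_OP * → 0 * 5 = 0. Stack: [0]
STORE_FAST m → m=0. Stack: []
LOAD_CONST → push 4. Stack: [4]
LOAD_FAST w → push 18. Stack: [4, 18]
BINARY_OP % → 4 % 18 = 4. Stack: [4]
LOAD_CONST → push 11. Stack: [4, 11]
BINARY_OP ^ → 4 ^ 11 = 15. Stack: [15]
STORE_FAST u → u=15. Stack: []
LOAD_FAST_LOAD_FAST u,s → push 15,5. Stack: [15, 5]
BINARY_OP // → 15 // 5 = 3. Stack: [3]
RETURN_VALUE → return 3.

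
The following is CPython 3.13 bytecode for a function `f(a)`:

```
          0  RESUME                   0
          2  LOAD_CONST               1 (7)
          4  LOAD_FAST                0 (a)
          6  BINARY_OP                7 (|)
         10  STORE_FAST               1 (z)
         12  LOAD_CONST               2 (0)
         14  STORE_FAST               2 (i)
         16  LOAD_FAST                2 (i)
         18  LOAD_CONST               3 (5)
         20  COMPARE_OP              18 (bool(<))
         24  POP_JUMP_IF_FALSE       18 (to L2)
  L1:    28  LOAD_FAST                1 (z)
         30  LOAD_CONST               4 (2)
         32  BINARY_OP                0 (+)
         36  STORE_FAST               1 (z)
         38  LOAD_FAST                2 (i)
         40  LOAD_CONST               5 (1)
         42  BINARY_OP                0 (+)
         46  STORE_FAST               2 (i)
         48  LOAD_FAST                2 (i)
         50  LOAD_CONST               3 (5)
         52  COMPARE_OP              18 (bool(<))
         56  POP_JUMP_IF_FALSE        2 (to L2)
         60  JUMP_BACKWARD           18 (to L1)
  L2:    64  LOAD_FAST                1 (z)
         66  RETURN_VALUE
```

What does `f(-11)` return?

LOAD_CONST → push 7
LOAD_FAST a → push -11
BINARY_OP | → 7 | -11 = -9
STORE_FAST z → z=-9
LOAD_CONST → push 0
STORE_FAST i → i=0
LOAD_FAST i → push 0
LOAD_CONST → push 5
COMPARE_OP bool(<) → 0 vs 5 = True
POP_JUMP_IF_FALSE → pop True; no jump
LOAD_FAST z → push -9
LOAD_CONST → push 2
BINARY_OP + → -9 + 2 = -7
STORE_FAST z → z=-7
LOAD_FAST i → push 0
LOAD_CONST → push 1
BINARY_OP + → 0 + 1 = 1
STORE_FAST i → i=1
LOAD_FAST i → push 1
LOAD_CONST → push 5
COMPARE_OP bool(<) → 1 vs 5 = True
POP_JUMP_IF_FALSE → pop True; no jump
LOAD_FAST z → push -7
LOAD_CONST → push 2
BINARY_OP + → -7 + 2 = -5
STORE_FAST z → z=-5
LOAD_FAST i → push 1
LOAD_CONST → push 1
BINARY_OP + → 1 + 1 = 2
STORE_FAST i → i=2
LOAD_FAST i → push 2
LOAD_CONST → push 5
COMPARE_OP bool(<) → 2 vs 5 = True
POP_JUMP_IF_FALSE → pop True; no jump
LOAD_FAST z → push -5
LOAD_CONST → push 2
BINARY_OP + → -5 + 2 = -3
STORE_FAST z → z=-3
LOAD_FAST i → push 2
LOAD_CONST → push 1
BINARY_OP + → 2 + 1 = 3
STORE_FAST i → i=3
LOAD_FAST i → push 3
LOAD_CONST → push 5
COMPARE_OP bool(<) → 3 vs 5 = True
POP_JUMP_IF_FALSE → pop True; no jump
LOAD_FAST z → push -3
LOAD_CONST → push 2
BINARY_OP + → -3 + 2 = -1
STORE_FAST z → z=-1
LOAD_FAST i → push 3
LOAD_CONST → push 1
BINARY_OP + → 3 + 1 = 4
STORE_FAST i → i=4
LOAD_FAST i → push 4
LOAD_CONST → push 5
COMPARE_OP bool(<) → 4 vs 5 = True
POP_JUMP_IF_FALSE → pop True; no jump
LOAD_FAST z → push -1
LOAD_CONST → push 2
BINARY_OP + → -1 + 2 = 1
STORE_FAST z → z=1
LOAD_FAST i → push 4
LOAD_CONST → push 1
BINARY_OP + → 4 + 1 = 5
STORE_FAST i → i=5
LOAD_FAST i → push 5
LOAD_CONST → push 5
COMPARE_OP bool(<) → 5 vs 5 = False
POP_JUMP_IF_FALSE → pop False; jump
LOAD_FAST z → push 1
RETURN_VALUE → return 1.

1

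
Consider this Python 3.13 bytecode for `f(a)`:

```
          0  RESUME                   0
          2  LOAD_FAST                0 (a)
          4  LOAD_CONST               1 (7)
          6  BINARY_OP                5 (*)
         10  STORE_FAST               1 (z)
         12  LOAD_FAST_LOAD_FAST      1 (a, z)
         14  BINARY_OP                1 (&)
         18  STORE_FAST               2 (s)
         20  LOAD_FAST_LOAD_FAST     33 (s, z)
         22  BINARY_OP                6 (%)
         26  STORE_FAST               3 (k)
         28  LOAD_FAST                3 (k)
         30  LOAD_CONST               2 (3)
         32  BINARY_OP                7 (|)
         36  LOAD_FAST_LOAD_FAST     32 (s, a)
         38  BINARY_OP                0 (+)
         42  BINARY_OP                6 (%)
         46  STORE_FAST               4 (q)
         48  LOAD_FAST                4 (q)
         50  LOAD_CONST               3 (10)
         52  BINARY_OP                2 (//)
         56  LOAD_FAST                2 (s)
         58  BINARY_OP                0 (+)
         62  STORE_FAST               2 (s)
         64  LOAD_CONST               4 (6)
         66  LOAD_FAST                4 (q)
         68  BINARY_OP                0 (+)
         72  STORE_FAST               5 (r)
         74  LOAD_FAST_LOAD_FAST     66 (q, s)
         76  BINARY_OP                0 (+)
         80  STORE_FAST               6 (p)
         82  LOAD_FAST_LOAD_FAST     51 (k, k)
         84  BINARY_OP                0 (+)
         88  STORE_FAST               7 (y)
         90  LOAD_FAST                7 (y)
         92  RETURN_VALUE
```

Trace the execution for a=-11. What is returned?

LOAD_FAST a → push -11. Stack: [-11]
LOAD_CONST → push 7. Stack: [-11, 7]
BINARY_OP * → -11 * 7 = -77. Stack: [-77]
STORE_FAST z → z=-77. Stack: []
LOAD_FAST_LOAD_FAST a,z → push -11,-77. Stack: [-11, -77]
BINARY_OP & → -11 & -77 = -79. Stack: [-79]
STORE_FAST s → s=-79. Stack: []
LOAD_FAST_LOAD_FAST s,z → push -79,-77. Stack: [-79, -77]
BINARY_OP % → -79 % -77 = -2. Stack: [-2]
STORE_FAST k → k=-2. Stack: []
LOAD_FAST k → push -2. Stack: [-2]
LOAD_CONST → push 3. Stack: [-2, 3]
BINARY_OP | → -2 | 3 = -1. Stack: [-1]
LOAD_FAST_LOAD_FAST s,a → push -79,-11. Stack: [-1, -79, -11]
BINARY_OP + → -79 + -11 = -90. Stack: [-1, -90]
BINARY_OP % → -1 % -90 = -1. Stack: [-1]
STORE_FAST q → q=-1. Stack: []
LOAD_FAST q → push -1. Stack: [-1]
LOAD_CONST → push 10. Stack: [-1, 10]
BINARY_OP // → -1 // 10 = -1. Stack: [-1]
LOAD_FAST s → push -79. Stack: [-1, -79]
BINARY_OP + → -1 + -79 = -80. Stack: [-80]
STORE_FAST s → s=-80. Stack: []
LOAD_CONST → push 6. Stack: [6]
LOAD_FAST q → push -1. Stack: [6, -1]
BINARY_OP + → 6 + -1 = 5. Stack: [5]
STORE_FAST r → r=5. Stack: []
LOAD_FAST_LOAD_FAST q,s → push -1,-80. Stack: [-1, -80]
BINARY_OP + → -1 + -80 = -81. Stack: [-81]
STORE_FAST p → p=-81. Stack: []
LOAD_FAST_LOAD_FAST k,k → push -2,-2. Stack: [-2, -2]
BINARY_OP + → -2 + -2 = -4. Stack: [-4]
STORE_FAST y → y=-4. Stack: []
LOAD_FAST y → push -4. Stack: [-4]
RETURN_VALUE → return -4.

-4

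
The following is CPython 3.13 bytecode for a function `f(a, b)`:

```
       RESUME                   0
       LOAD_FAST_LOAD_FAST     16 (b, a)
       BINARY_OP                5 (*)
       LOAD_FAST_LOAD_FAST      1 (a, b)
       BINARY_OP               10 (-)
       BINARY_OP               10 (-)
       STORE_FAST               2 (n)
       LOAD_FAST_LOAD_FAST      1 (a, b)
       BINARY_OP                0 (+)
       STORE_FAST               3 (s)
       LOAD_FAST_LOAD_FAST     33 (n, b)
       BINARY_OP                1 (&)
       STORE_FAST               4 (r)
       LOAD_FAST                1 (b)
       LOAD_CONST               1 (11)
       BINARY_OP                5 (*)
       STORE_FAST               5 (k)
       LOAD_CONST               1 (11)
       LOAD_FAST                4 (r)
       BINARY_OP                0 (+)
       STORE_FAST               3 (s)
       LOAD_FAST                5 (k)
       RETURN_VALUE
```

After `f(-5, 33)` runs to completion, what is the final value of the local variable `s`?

12

LOAD_FAST_LOAD_FAST b,a → push 33,-5. Stack: [33, -5]
BINARY_OP * → 33 * -5 = -165. Stack: [-165]
LOAD_FAST_LOAD_FAST a,b → push -5,33. Stack: [-165, -5, 33]
BINARY_OP - → -5 - 33 = -38. Stack: [-165, -38]
BINARY_OP - → -165 - -38 = -127. Stack: [-127]
STORE_FAST n → n=-127. Stack: []
LOAD_FAST_LOAD_FAST a,b → push -5,33. Stack: [-5, 33]
BINARY_OP + → -5 + 33 = 28. Stack: [28]
STORE_FAST s → s=28. Stack: []
LOAD_FAST_LOAD_FAST n,b → push -127,33. Stack: [-127, 33]
BINARY_OP & → -127 & 33 = 1. Stack: [1]
STORE_FAST r → r=1. Stack: []
LOAD_FAST b → push 33. Stack: [33]
LOAD_CONST → push 11. Stack: [33, 11]
BINARY_OP * → 33 * 11 = 363. Stack: [363]
STORE_FAST k → k=363. Stack: []
LOAD_CONST → push 11. Stack: [11]
LOAD_FAST r → push 1. Stack: [11, 1]
BINARY_OP + → 11 + 1 = 12. Stack: [12]
STORE_FAST s → s=12. Stack: []
LOAD_FAST k → push 363. Stack: [363]
RETURN_VALUE → return 363.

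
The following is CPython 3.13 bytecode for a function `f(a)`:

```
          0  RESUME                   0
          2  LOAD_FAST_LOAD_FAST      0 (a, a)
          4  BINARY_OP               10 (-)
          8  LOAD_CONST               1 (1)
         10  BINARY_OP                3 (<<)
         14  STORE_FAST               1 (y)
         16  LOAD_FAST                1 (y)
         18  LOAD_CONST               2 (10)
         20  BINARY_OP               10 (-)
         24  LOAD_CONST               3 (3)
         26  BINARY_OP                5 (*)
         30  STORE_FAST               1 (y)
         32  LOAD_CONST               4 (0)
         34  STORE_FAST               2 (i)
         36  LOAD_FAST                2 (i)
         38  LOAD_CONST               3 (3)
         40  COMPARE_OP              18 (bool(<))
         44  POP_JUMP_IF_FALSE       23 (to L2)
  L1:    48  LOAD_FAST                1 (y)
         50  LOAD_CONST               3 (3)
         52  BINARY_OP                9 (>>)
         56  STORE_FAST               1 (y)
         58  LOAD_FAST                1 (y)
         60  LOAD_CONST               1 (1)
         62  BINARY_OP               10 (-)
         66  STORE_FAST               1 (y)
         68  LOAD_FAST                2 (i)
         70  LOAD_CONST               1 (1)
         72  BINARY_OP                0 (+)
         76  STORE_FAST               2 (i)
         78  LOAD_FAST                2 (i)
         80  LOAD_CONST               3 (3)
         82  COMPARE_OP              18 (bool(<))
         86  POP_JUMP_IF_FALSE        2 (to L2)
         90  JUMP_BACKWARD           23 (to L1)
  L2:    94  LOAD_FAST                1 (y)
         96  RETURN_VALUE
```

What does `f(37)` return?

-2

LOAD_FAST_LOAD_FAST a,a → push 37,37. Stack: [37, 37]
BINARY_OP - → 37 - 37 = 0. Stack: [0]
LOAD_CONST → push 1. Stack: [0, 1]
BINARY_OP << → 0 << 1 = 0. Stack: [0]
STORE_FAST y → y=0. Stack: []
LOAD_FAST y → push 0. Stack: [0]
LOAD_CONST → push 10. Stack: [0, 10]
BINARY_OP - → 0 - 10 = -10. Stack: [-10]
LOAD_CONST → push 3. Stack: [-10, 3]
BINARY_OP * → -10 * 3 = -30. Stack: [-30]
STORE_FAST y → y=-30. Stack: []
LOAD_CONST → push 0. Stack: [0]
STORE_FAST i → i=0. Stack: []
LOAD_FAST i → push 0. Stack: [0]
LOAD_CONST → push 3. Stack: [0, 3]
COMPARE_OP bool(<) → 0 vs 3 = True. Stack: [True]
POP_JUMP_IF_FALSE → pop True; no jump. Stack: []
LOAD_FAST y → push -30. Stack: [-30]
LOAD_CONST → push 3. Stack: [-30, 3]
BINARY_OP >> → -30 >> 3 = -4. Stack: [-4]
STORE_FAST y → y=-4. Stack: []
LOAD_FAST y → push -4. Stack: [-4]
LOAD_CONST → push 1. Stack: [-4, 1]
BINARY_OP - → -4 - 1 = -5. Stack: [-5]
STORE_FAST y → y=-5. Stack: []
LOAD_FAST i → push 0. Stack: [0]
LOAD_CONST → push 1. Stack: [0, 1]
BINARY_OP + → 0 + 1 = 1. Stack: [1]
STORE_FAST i → i=1. Stack: []
LOAD_FAST i → push 1. Stack: [1]
LOAD_CONST → push 3. Stack: [1, 3]
COMPARE_OP bool(<) → 1 vs 3 = True. Stack: [True]
POP_JUMP_IF_FALSE → pop True; no jump. Stack: []
LOAD_FAST y → push -5. Stack: [-5]
LOAD_CONST → push 3. Stack: [-5, 3]
BINARY_OP >> → -5 >> 3 = -1. Stack: [-1]
STORE_FAST y → y=-1. Stack: []
LOAD_FAST y → push -1. Stack: [-1]
LOAD_CONST → push 1. Stack: [-1, 1]
BINARY_OP - → -1 - 1 = -2. Stack: [-2]
STORE_FAST y → y=-2. Stack: []
LOAD_FAST i → push 1. Stack: [1]
LOAD_CONST → push 1. Stack: [1, 1]
BINARY_OP + → 1 + 1 = 2. Stack: [2]
STORE_FAST i → i=2. Stack: []
LOAD_FAST i → push 2. Stack: [2]
LOAD_CONST → push 3. Stack: [2, 3]
COMPARE_OP bool(<) → 2 vs 3 = True. Stack: [True]
POP_JUMP_IF_FALSE → pop True; no jump. Stack: []
LOAD_FAST y → push -2. Stack: [-2]
LOAD_CONST → push 3. Stack: [-2, 3]
BINARY_OP >> → -2 >> 3 = -1. Stack: [-1]
STORE_FAST y → y=-1. Stack: []
LOAD_FAST y → push -1. Stack: [-1]
LOAD_CONST → push 1. Stack: [-1, 1]
BINARY_OP - → -1 - 1 = -2. Stack: [-2]
STORE_FAST y → y=-2. Stack: []
LOAD_FAST i → push 2. Stack: [2]
LOAD_CONST → push 1. Stack: [2, 1]
BINARY_OP + → 2 + 1 = 3. Stack: [3]
STORE_FAST i → i=3. Stack: []
LOAD_FAST i → push 3. Stack: [3]
LOAD_CONST → push 3. Stack: [3, 3]
COMPARE_OP bool(<) → 3 vs 3 = False. Stack: [False]
POP_JUMP_IF_FALSE → pop False; jump. Stack: []
LOAD_FAST y → push -2. Stack: [-2]
RETURN_VALUE → return -2.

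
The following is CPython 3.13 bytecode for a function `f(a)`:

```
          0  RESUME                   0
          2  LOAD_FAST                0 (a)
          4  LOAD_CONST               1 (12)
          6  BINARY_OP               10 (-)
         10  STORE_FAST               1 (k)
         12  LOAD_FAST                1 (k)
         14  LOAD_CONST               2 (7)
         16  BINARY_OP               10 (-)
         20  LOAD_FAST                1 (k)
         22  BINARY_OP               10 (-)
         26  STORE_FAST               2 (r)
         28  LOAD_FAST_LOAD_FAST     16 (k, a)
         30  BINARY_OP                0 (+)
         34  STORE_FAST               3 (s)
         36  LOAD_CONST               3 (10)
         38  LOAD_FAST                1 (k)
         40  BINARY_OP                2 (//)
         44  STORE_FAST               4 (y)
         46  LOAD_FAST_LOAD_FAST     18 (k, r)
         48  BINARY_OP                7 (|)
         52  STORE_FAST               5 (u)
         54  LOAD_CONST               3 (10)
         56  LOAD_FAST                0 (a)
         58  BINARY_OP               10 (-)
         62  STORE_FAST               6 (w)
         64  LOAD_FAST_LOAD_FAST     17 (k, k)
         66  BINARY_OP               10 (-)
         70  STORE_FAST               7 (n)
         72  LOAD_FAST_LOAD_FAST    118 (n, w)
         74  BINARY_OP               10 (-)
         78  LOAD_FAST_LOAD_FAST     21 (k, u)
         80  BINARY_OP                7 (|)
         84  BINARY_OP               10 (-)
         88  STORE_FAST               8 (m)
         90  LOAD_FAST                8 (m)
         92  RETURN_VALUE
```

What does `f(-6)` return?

LOAD_FAST a → push -6. Stack: [-6]
LOAD_CONST → push 12. Stack: [-6, 12]
BINARY_OP - → -6 - 12 = -18. Stack: [-18]
STORE_FAST k → k=-18. Stack: []
LOAD_FAST k → push -18. Stack: [-18]
LOAD_CONST → push 7. Stack: [-18, 7]
BINARY_OP - → -18 - 7 = -25. Stack: [-25]
LOAD_FAST k → push -18. Stack: [-25, -18]
BINARY_OP - → -25 - -18 = -7. Stack: [-7]
STORE_FAST r → r=-7. Stack: []
LOAD_FAST_LOAD_FAST k,a → push -18,-6. Stack: [-18, -6]
BINARY_OP + → -18 + -6 = -24. Stack: [-24]
STORE_FAST s → s=-24. Stack: []
LOAD_CONST → push 10. Stack: [10]
LOAD_FAST k → push -18. Stack: [10, -18]
BINARY_OP // → 10 // -18 = -1. Stack: [-1]
STORE_FAST y → y=-1. Stack: []
LOAD_FAST_LOAD_FAST k,r → push -18,-7. Stack: [-18, -7]
BINARY_OP | → -18 | -7 = -1. Stack: [-1]
STORE_FAST u → u=-1. Stack: []
LOAD_CONST → push 10. Stack: [10]
LOAD_FAST a → push -6. Stack: [10, -6]
BINARY_OP - → 10 - -6 = 16. Stack: [16]
STORE_FAST w → w=16. Stack: []
LOAD_FAST_LOAD_FAST k,k → push -18,-18. Stack: [-18, -18]
BINARY_OP - → -18 - -18 = 0. Stack: [0]
STORE_FAST n → n=0. Stack: []
LOAD_FAST_LOAD_FAST n,w → push 0,16. Stack: [0, 16]
BINARY_OP - → 0 - 16 = -16. Stack: [-16]
LOAD_FAST_LOAD_FAST k,u → push -18,-1. Stack: [-16, -18, -1]
BINARY_OP | → -18 | -1 = -1. Stack: [-16, -1]
BINARY_OP - → -16 - -1 = -15. Stack: [-15]
STORE_FAST m → m=-15. Stack: []
LOAD_FAST m → push -15. Stack: [-15]
RETURN_VALUE → return -15.

-15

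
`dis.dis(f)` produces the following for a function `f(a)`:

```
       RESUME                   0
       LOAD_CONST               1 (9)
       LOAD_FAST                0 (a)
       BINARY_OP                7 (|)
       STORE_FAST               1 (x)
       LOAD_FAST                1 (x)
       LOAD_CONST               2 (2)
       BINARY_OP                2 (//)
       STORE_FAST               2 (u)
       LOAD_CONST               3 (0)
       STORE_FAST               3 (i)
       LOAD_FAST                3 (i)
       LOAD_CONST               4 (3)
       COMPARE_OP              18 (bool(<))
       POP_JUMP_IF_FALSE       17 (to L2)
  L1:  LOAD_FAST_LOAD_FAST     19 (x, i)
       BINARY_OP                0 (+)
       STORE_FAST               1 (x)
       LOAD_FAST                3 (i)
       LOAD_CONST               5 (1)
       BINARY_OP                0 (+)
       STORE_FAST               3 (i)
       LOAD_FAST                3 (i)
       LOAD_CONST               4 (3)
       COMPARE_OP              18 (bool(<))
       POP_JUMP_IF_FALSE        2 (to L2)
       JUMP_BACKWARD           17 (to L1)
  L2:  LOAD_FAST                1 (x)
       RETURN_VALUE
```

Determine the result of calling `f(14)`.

18

LOAD_CONST → push 9. Stack: [9]
LOAD_FAST a → push 14. Stack: [9, 14]
BINARY_OP | → 9 | 14 = 15. Stack: [15]
STORE_FAST x → x=15. Stack: []
LOAD_FAST x → push 15. Stack: [15]
LOAD_CONST → push 2. Stack: [15, 2]
BINARY_OP // → 15 // 2 = 7. Stack: [7]
STORE_FAST u → u=7. Stack: []
LOAD_CONST → push 0. Stack: [0]
STORE_FAST i → i=0. Stack: []
LOAD_FAST i → push 0. Stack: [0]
LOAD_CONST → push 3. Stack: [0, 3]
COMPARE_OP bool(<) → 0 vs 3 = True. Stack: [True]
POP_JUMP_IF_FALSE → pop True; no jump. Stack: []
LOAD_FAST_LOAD_FAST x,i → push 15,0. Stack: [15, 0]
BINARY_OP + → 15 + 0 = 15. Stack: [15]
STORE_FAST x → x=15. Stack: []
LOAD_FAST i → push 0. Stack: [0]
LOAD_CONST → push 1. Stack: [0, 1]
BINARY_OP + → 0 + 1 = 1. Stack: [1]
STORE_FAST i → i=1. Stack: []
LOAD_FAST i → push 1. Stack: [1]
LOAD_CONST → push 3. Stack: [1, 3]
COMPARE_OP bool(<) → 1 vs 3 = True. Stack: [True]
POP_JUMP_IF_FALSE → pop True; no jump. Stack: []
LOAD_FAST_LOAD_FAST x,i → push 15,1. Stack: [15, 1]
BINARY_OP + → 15 + 1 = 16. Stack: [16]
STORE_FAST x → x=16. Stack: []
LOAD_FAST i → push 1. Stack: [1]
LOAD_CONST → push 1. Stack: [1, 1]
BINARY_OP + → 1 + 1 = 2. Stack: [2]
STORE_FAST i → i=2. Stack: []
LOAD_FAST i → push 2. Stack: [2]
LOAD_CONST → push 3. Stack: [2, 3]
COMPARE_OP bool(<) → 2 vs 3 = True. Stack: [True]
POP_JUMP_IF_FALSE → pop True; no jump. Stack: []
LOAD_FAST_LOAD_FAST x,i → push 16,2. Stack: [16, 2]
BINARY_OP + → 16 + 2 = 18. Stack: [18]
STORE_FAST x → x=18. Stack: []
LOAD_FAST i → push 2. Stack: [2]
LOAD_CONST → push 1. Stack: [2, 1]
BINARY_OP + → 2 + 1 = 3. Stack: [3]
STORE_FAST i → i=3. Stack: []
LOAD_FAST i → push 3. Stack: [3]
LOAD_CONST → push 3. Stack: [3, 3]
COMPARE_OP bool(<) → 3 vs 3 = False. Stack: [False]
POP_JUMP_IF_FALSE → pop False; jump. Stack: []
LOAD_FAST x → push 18. Stack: [18]
RETURN_VALUE → return 18.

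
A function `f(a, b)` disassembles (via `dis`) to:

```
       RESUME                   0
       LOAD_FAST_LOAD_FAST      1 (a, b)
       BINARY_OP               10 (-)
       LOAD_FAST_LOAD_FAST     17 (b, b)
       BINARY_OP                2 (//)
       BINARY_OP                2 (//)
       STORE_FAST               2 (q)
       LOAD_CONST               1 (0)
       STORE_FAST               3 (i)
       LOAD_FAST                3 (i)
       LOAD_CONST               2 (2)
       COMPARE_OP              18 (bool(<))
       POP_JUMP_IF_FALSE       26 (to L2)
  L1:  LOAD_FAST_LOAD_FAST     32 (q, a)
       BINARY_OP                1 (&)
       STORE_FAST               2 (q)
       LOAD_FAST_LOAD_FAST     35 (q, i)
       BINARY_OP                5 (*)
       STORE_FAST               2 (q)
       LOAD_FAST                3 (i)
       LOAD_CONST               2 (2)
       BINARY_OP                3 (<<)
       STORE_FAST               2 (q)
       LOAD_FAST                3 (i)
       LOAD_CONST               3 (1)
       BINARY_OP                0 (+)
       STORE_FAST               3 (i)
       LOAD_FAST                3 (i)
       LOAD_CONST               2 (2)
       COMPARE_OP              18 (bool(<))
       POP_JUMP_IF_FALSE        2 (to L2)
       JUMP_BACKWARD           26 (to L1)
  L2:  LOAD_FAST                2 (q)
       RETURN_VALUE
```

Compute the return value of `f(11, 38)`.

LOAD_FAST_LOAD_FAST a,b → push 11,38. Stack: [11, 38]
BINARY_OP - → 11 - 38 = -27. Stack: [-27]
LOAD_FAST_LOAD_FAST b,b → push 38,38. Stack: [-27, 38, 38]
BINARY_OP // → 38 // 38 = 1. Stack: [-27, 1]
BINARY_OP // → -27 // 1 = -27. Stack: [-27]
STORE_FAST q → q=-27. Stack: []
LOAD_CONST → push 0. Stack: [0]
STORE_FAST i → i=0. Stack: []
LOAD_FAST i → push 0. Stack: [0]
LOAD_CONST → push 2. Stack: [0, 2]
COMPARE_OP bool(<) → 0 vs 2 = True. Stack: [True]
POP_JUMP_IF_FALSE → pop True; no jump. Stack: []
LOAD_FAST_LOAD_FAST q,a → push -27,11. Stack: [-27, 11]
BINARY_OP & → -27 & 11 = 1. Stack: [1]
STORE_FAST q → q=1. Stack: []
LOAD_FAST_LOAD_FAST q,i → push 1,0. Stack: [1, 0]
BINARY_OP * → 1 * 0 = 0. Stack: [0]
STORE_FAST q → q=0. Stack: []
LOAD_FAST i → push 0. Stack: [0]
LOAD_CONST → push 2. Stack: [0, 2]
BINARY_OP << → 0 << 2 = 0. Stack: [0]
STORE_FAST q → q=0. Stack: []
LOAD_FAST i → push 0. Stack: [0]
LOAD_CONST → push 1. Stack: [0, 1]
BINARY_OP + → 0 + 1 = 1. Stack: [1]
STORE_FAST i → i=1. Stack: []
LOAD_FAST i → push 1. Stack: [1]
LOAD_CONST → push 2. Stack: [1, 2]
COMPARE_OP bool(<) → 1 vs 2 = True. Stack: [True]
POP_JUMP_IF_FALSE → pop True; no jump. Stack: []
LOAD_FAST_LOAD_FAST q,a → push 0,11. Stack: [0, 11]
BINARY_OP & → 0 & 11 = 0. Stack: [0]
STORE_FAST q → q=0. Stack: []
LOAD_FAST_LOAD_FAST q,i → push 0,1. Stack: [0, 1]
BINARY_OP * → 0 * 1 = 0. Stack: [0]
STORE_FAST q → q=0. Stack: []
LOAD_FAST i → push 1. Stack: [1]
LOAD_CONST → push 2. Stack: [1, 2]
BINARY_OP << → 1 << 2 = 4. Stack: [4]
STORE_FAST q → q=4. Stack: []
LOAD_FAST i → push 1. Stack: [1]
LOAD_CONST → push 1. Stack: [1, 1]
BINARY_OP + → 1 + 1 = 2. Stack: [2]
STORE_FAST i → i=2. Stack: []
LOAD_FAST i → push 2. Stack: [2]
LOAD_CONST → push 2. Stack: [2, 2]
COMPARE_OP bool(<) → 2 vs 2 = False. Stack: [False]
POP_JUMP_IF_FALSE → pop False; jump. Stack: []
LOAD_FAST q → push 4. Stack: [4]
RETURN_VALUE → return 4.

4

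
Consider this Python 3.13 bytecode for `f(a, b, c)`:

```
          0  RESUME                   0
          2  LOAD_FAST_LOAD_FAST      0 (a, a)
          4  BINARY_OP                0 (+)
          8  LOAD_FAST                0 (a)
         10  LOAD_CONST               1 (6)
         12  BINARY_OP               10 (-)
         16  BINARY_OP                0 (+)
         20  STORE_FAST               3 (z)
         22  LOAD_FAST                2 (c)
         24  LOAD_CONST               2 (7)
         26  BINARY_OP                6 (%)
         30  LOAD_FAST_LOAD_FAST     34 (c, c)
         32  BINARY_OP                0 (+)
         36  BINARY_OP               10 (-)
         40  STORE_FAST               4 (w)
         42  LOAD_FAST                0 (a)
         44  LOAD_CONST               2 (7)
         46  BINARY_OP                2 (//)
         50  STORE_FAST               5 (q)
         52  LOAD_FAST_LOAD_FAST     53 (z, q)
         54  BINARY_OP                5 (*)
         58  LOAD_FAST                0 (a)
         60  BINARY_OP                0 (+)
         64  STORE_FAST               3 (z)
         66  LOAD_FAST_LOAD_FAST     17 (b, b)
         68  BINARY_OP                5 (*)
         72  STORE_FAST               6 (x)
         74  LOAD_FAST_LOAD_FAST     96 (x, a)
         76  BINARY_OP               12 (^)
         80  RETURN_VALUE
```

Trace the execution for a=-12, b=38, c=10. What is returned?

LOAD_FAST_LOAD_FAST a,a → push -12,-12. Stack: [-12, -12]
BINARY_OP + → -12 + -12 = -24. Stack: [-24]
LOAD_FAST a → push -12. Stack: [-24, -12]
LOAD_CONST → push 6. Stack: [-24, -12, 6]
BINARY_OP - → -12 - 6 = -18. Stack: [-24, -18]
BINARY_OP + → -24 + -18 = -42. Stack: [-42]
STORE_FAST z → z=-42. Stack: []
LOAD_FAST c → push 10. Stack: [10]
LOAD_CONST → push 7. Stack: [10, 7]
BINARY_OP % → 10 % 7 = 3. Stack: [3]
LOAD_FAST_LOAD_FAST c,c → push 10,10. Stack: [3, 10, 10]
BINARY_OP + → 10 + 10 = 20. Stack: [3, 20]
BINARY_OP - → 3 - 20 = -17. Stack: [-17]
STORE_FAST w → w=-17. Stack: []
LOAD_FAST a → push -12. Stack: [-12]
LOAD_CONST → push 7. Stack: [-12, 7]
BINARY_OP // → -12 // 7 = -2. Stack: [-2]
STORE_FAST q → q=-2. Stack: []
LOAD_FAST_LOAD_FAST z,q → push -42,-2. Stack: [-42, -2]
BINARY_OP * → -42 * -2 = 84. Stack: [84]
LOAD_FAST a → push -12. Stack: [84, -12]
BINARY_OP + → 84 + -12 = 72. Stack: [72]
STORE_FAST z → z=72. Stack: []
LOAD_FAST_LOAD_FAST b,b → push 38,38. Stack: [38, 38]
BINARY_OP * → 38 * 38 = 1444. Stack: [1444]
STORE_FAST x → x=1444. Stack: []
LOAD_FAST_LOAD_FAST x,a → push 1444,-12. Stack: [1444, -12]
BINARY_OP ^ → 1444 ^ -12 = -1456. Stack: [-1456]
RETURN_VALUE → return -1456.

-1456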